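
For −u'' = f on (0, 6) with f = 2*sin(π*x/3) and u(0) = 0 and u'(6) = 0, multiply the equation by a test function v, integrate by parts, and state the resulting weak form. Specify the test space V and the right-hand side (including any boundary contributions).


V = {v ∈ H^1(0, 6) : v(0) = 0} (test functions vanish at x = 0 where u is specified); weak form: ∫_0^6 u'v' dx = ∫_0^6 (2*sin(π*x/3)) v dx for all v ∈ V.

Multiply both sides by a test function v and integrate from 0 to 6:
  ∫_0^6 −u''(x) v(x) dx = ∫_0^6 f(x) v(x) dx.
Integrate the LHS by parts once:
  ∫_0^6 −u'' v dx = −[u'(x) v(x)]_0^6 + ∫_0^6 u'(x) v'(x) dx.
Thus ∫_0^6 u'(x) v'(x) dx = ∫_0^6 f(x) v(x) dx + [u'(x) v(x)]_0^6.
Choose V so that boundary terms are either known or forced to vanish.
Mixed BC: u(0) = 0 (Dirichlet) and u'(6) = 0 (Neumann). Define V = {v ∈ H^1(0, 6) : v(0) = 0}. Then [u' v]_0^6 = u'(6)·v(6) − u'(0)·0 = 0.
Weak formulation: find u (satisfying any essential BC) such that ∫_0^6 u'(x) v'(x) dx = ∫_0^6 f v dx for all v ∈ V (Dirichlet at 0 absorbed into V; the Neumann datum at x = 6 is zero, so no boundary term remains).
Substituting f(x) = 2*sin(π*x/3), the right-hand side is ∫_0^6 (2*sin(π*x/3)) v dx.


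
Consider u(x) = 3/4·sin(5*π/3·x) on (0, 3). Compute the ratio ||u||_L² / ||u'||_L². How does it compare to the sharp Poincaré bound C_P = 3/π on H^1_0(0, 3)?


||u||_L² / ||u'||_L² = 3/(5*π) < C_P = 3/π.

u(x) = 3/4·sin(5*π/3·x), so u'(x) = 5*π*cos(5*π*x/3)/4.
Writing u(x) = A·sin(kπx/L) with A = 3/4 and k = 5, use ∫_0^L sin²(kπx/L) dx = L/2 and ∫_0^L cos²(kπx/L) dx = L/2.
u² = 9/16·sin²(5*π/3·x) and (u')² = 25*π^2/16·cos²(5*π/3·x), and each of sin², cos² integrates to L/2 = 3/2 over (0, 3).
∫_0^3 u² dx = 27/32, so ||u||_L² = 3*sqrt(6)/8.
∫_0^3 (u')² dx = 75*π^2/32, so ||u'||_L² = 5*sqrt(6)*π/8.
Ratio ||u||_L² / ||u'||_L² = 3/(5*π).
Sharp Poincaré constant on H^1_0(0, 3) is C_P = L/π = 3/π, achieved by sin(π/3·x).
This is the k = 5 harmonic; the ratio L/(kπ) is strictly less than C_P = L/π, consistent with the sharp inequality ||u||_L² ≤ C_P ||u'||_L².


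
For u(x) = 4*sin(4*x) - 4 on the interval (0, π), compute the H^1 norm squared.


||u||_{H^1(0,π)}^2 = 152*π

u'(x) = 16*cos(4*x).
Expand u² and (u')² and integrate term by term on (0, π), using: for integers n ≥ 1, ∫_0^π sin²(nx) dx = ∫_0^π cos²(nx) dx = π/2; for n ≠ n', ∫_0^π sin(nx)sin(n'x) dx = ∫_0^π cos(nx)cos(n'x) dx = 0; and by product-to-sum, ∫_0^π sin(nx)cos(n'x) dx = ½∫_0^π [sin((n+n')x) + sin((n−n')x)] dx, which is 0 when n+n' is even and 2n/(n²−n'²) when n+n' is odd (it need not vanish on (0, π)). For the constant mode: ∫_0^π 1 dx = π, ∫_0^π cos(nx) dx = 0, ∫_0^π sin(nx) dx = (1−(−1)^n)/n.
  u² squared terms: (-4)²·∫1 dx = 16·π = 16*π;  (4)²·∫sin(4x)² dx = 16·π/2 = 8*π.
  u² cross terms: 2·(-4)·(4)·∫1·sin(4x) dx = -32·(0) = 0.
  So ∫_0^π u² dx = 16*π + 8*π + 0 = 24*π.
  (u')² squared terms: (16)²·∫cos(4x)² dx = 256·π/2 = 128*π.
  So ∫_0^π (u')² dx = 128*π.
||u||_{H^1}^2 = (24*π) + (128*π) = 152*π.


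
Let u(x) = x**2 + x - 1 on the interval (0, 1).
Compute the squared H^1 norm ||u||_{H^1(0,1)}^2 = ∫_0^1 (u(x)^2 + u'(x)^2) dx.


||u||_{H^1}^2 = 47/10

The H^1 norm (squared) on an interval (0, L) is
  ||u||_{H^1}^2 = ∫_0^L u(x)^2 dx + ∫_0^L u'(x)^2 dx.
Compute u'(x) = 2*x + 1.
Then u(x)^2 = x**4 + 2*x**3 - x**2 - 2*x + 1 and u'(x)^2 = 4*x**2 + 4*x + 1.
Integrate each monomial from 0 to 1 using ∫_0^1 c·x^n dx = c·1^(n+1)/(n+1):
  ∫_0^1 u(x)^2 dx = ∫_0^1 (x^4 + 2*x^3 - x^2 - 2*x + 1) dx. Term by term:
    ∫_0^1 x^4 dx = 1/5;  ∫_0^1 2*x^3 dx = 1/2;  ∫_0^1 -x^2 dx = -1/3;
    ∫_0^1 -2*x dx = -1;  ∫_0^1 1 dx = 1.
  Sum: 1/5 + 1/2 − 1/3 − 1 + 1 = 11/30.
  ∫_0^1 u'(x)^2 dx = ∫_0^1 (4*x^2 + 4*x + 1) dx. Term by term:
    ∫_0^1 4*x^2 dx = 4/3;  ∫_0^1 4*x dx = 2;  ∫_0^1 1 dx = 1.
  Sum: 4/3 + 2 + 1 = 13/3.
Adding: ||u||_{H^1}^2 = 11/30 + 13/3 = 47/10.


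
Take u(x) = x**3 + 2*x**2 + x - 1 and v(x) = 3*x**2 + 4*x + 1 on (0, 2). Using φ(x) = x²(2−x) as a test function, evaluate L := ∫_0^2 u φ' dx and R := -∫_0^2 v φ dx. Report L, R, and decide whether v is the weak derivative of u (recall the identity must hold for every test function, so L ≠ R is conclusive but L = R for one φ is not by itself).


LHS = -212/15, RHS = -212/15. Yes, v = u' weakly.

u(x) = x**3 + 2*x**2 + x - 1, classical derivative u'(x) = 3*x**2 + 4*x + 1.
φ(x) = x²(2−x), so φ'(x) = x*(4 - 3*x).
Note φ(0) = φ(2) = 0, so the boundary term u·φ vanishes.
LHS = ∫_0^2 u(x) φ'(x) dx = ∫_0^2 (-3*x^5 - 2*x^4 + 5*x^3 + 7*x^2 - 4*x) dx. Term by term:
  ∫_0^2 -3*x^5 dx = -32;  ∫_0^2 -2*x^4 dx = -64/5;  ∫_0^2 5*x^3 dx = 20;
  ∫_0^2 7*x^2 dx = 56/3;  ∫_0^2 -4*x dx = -8.
Sum: -32 − 64/5 + 20 + 56/3 − 8 = -212/15.
So LHS = -212/15.
∫_0^2 v(x) φ(x) dx = ∫_0^2 (-3*x^5 + 2*x^4 + 7*x^3 + 2*x^2) dx. Term by term:
  ∫_0^2 -3*x^5 dx = -32;  ∫_0^2 2*x^4 dx = 64/5;  ∫_0^2 7*x^3 dx = 28;
  ∫_0^2 2*x^2 dx = 16/3.
Sum: -32 + 64/5 + 28 + 16/3 = 212/15.
So RHS = -∫_0^2 v(x) φ(x) dx = -212/15.
LHS = RHS, so the identity holds for this test φ.
Moreover u is smooth here and v(x) = u'(x) = 3*x**2 + 4*x + 1 pointwise, so the identity holds for every test function. Hence v is the weak derivative of u.


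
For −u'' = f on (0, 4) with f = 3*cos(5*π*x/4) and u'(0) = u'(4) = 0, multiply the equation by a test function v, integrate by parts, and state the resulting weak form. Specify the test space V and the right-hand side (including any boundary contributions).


V = H^1(0, 4) (no boundary constraint on v; u is determined up to an additive constant); weak form: ∫_0^4 u'v' dx = ∫_0^4 (3*cos(5*π*x/4)) v dx for all v ∈ V.

Multiply both sides by a test function v and integrate from 0 to 4:
  ∫_0^4 −u''(x) v(x) dx = ∫_0^4 f(x) v(x) dx.
Integrate the LHS by parts once:
  ∫_0^4 −u'' v dx = −[u'(x) v(x)]_0^4 + ∫_0^4 u'(x) v'(x) dx.
Thus ∫_0^4 u'(x) v'(x) dx = ∫_0^4 f(x) v(x) dx + [u'(x) v(x)]_0^4.
Choose V so that boundary terms are either known or forced to vanish.
u has homogeneous Neumann: u'(0) = u'(4) = 0. So [u' v]_0^4 = 0·v(4) − 0·v(0) = 0 for any v; take V = H^1(0, 4).
Weak formulation: find u (satisfying any essential BC) such that ∫_0^4 u'(x) v'(x) dx = ∫_0^4 f v dx for all v ∈ V (homogeneous Neumann, so boundary terms vanish).
Substituting f(x) = 3*cos(5*π*x/4), the right-hand side is ∫_0^4 (3*cos(5*π*x/4)) v dx.
Compatibility check (pure Neumann): taking v ≡ 1 ∈ V gives 0 = ∫_0^4 f dx + (0) − (0), i.e. ∫_0^4 f dx must equal u'(0) − u'(4) = 0. Indeed ∫_0^4 (3*cos(5*π*x/4)) dx = 0, so the data are compatible. The solution is then unique only up to an additive constant (fix it e.g. by requiring ∫_0^4 u dx = 0).


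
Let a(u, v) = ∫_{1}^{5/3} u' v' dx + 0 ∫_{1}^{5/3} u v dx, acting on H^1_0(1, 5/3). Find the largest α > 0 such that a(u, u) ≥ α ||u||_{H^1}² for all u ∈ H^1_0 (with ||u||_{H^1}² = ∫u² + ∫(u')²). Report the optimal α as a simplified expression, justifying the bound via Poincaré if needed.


α = 9*π^2/(4 + 9*π^2)

Coercivity of a(·,·) on H^1_0(1, 5/3) means a(u, u) ≥ α ||u||_{H^1}² for every u ∈ H^1_0.
The interval has length L = 2/3, and Poincaré/coercivity depend only on L. Here a(u, u) = ∫(u')² + (0)·∫u².
Here c = 0, so a(u,u) = ∫(u')² alone. The condition a(u,u) ≥ α||u||_{H^1}² reads (1−α)∫(u')² ≥ (α−c)∫u². Any admissible α is ≤ 1 (rapidly oscillating u have ∫u²/∫(u')² → 0), and α = 1 would force 0 ≥ (1−c)∫u², impossible since c < 1; so 1−α > 0. By the sharp Poincaré inequality on H^1_0 of an interval of length L, ∫(u')² ≥ (π/L)²∫u² with equality for the first sine mode sin(π(x−x₀)/L) (x₀ the left endpoint), so the inequality holds for all u iff (1−α)(π/L)² ≥ α − c, i.e. α ≤ ((π/L)² + c)/((π/L)² + 1) = (1 + c(L/π)²)/(1 + (L/π)²). (Direct route, valid since c ≤ 0: Poincaré gives c∫u² ≥ c(L/π)²∫(u')², so a(u,u) ≥ (1 + c(L/π)²)∫(u')², while ||u||_{H^1}² ≤ (1 + (L/π)²)∫(u')²; dividing yields the same α.) With (π/L)² = 9*π^2/4 and c = 0, the largest admissible constant is α = ((π/L)² + c)/((π/L)² + 1).
Simplifying, α = 9*π^2/(4 + 9*π^2).


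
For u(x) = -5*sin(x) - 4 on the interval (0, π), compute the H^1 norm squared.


||u||_{H^1(0,π)}^2 = 80 + 41*π

u'(x) = -5*cos(x).
Expand u² and (u')² and integrate term by term on (0, π), using: for integers n ≥ 1, ∫_0^π sin²(nx) dx = ∫_0^π cos²(nx) dx = π/2; for n ≠ n', ∫_0^π sin(nx)sin(n'x) dx = ∫_0^π cos(nx)cos(n'x) dx = 0; and by product-to-sum, ∫_0^π sin(nx)cos(n'x) dx = ½∫_0^π [sin((n+n')x) + sin((n−n')x)] dx, which is 0 when n+n' is even and 2n/(n²−n'²) when n+n' is odd (it need not vanish on (0, π)). For the constant mode: ∫_0^π 1 dx = π, ∫_0^π cos(nx) dx = 0, ∫_0^π sin(nx) dx = (1−(−1)^n)/n.
  u² squared terms: (-4)²·∫1 dx = 16·π = 16*π;  (-5)²·∫sin(x)² dx = 25·π/2 = 25*π/2.
  u² cross terms: 2·(-4)·(-5)·∫1·sin(x) dx = 40·(2) = 80.
  So ∫_0^π u² dx = 16*π + 25*π/2 + 80 = 80 + 57*π/2.
  (u')² squared terms: (-5)²·∫cos(x)² dx = 25·π/2 = 25*π/2.
  So ∫_0^π (u')² dx = 25*π/2.
||u||_{H^1}^2 = (80 + 57*π/2) + (25*π/2) = 80 + 41*π.


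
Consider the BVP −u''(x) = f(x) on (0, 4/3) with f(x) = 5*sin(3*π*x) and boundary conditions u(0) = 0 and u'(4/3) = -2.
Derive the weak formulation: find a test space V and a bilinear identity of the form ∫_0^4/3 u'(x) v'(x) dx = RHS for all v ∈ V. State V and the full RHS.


V = {v ∈ H^1(0, 4/3) : v(0) = 0} (test functions vanish at x = 0 where u is specified); weak form: ∫_0^4/3 u'v' dx = ∫_0^4/3 (5*sin(3*π*x)) v dx − 2·v(4/3) for all v ∈ V.

Multiply both sides by a test function v and integrate from 0 to 4/3:
  ∫_0^4/3 −u''(x) v(x) dx = ∫_0^4/3 f(x) v(x) dx.
Integrate the LHS by parts once:
  ∫_0^4/3 −u'' v dx = −[u'(x) v(x)]_0^4/3 + ∫_0^4/3 u'(x) v'(x) dx.
Thus ∫_0^4/3 u'(x) v'(x) dx = ∫_0^4/3 f(x) v(x) dx + [u'(x) v(x)]_0^4/3.
Choose V so that boundary terms are either known or forced to vanish.
Mixed BC: u(0) = 0 (Dirichlet) and u'(4/3) = -2 (Neumann). Define V = {v ∈ H^1(0, 4/3) : v(0) = 0}. Then [u' v]_0^4/3 = u'(4/3)·v(4/3) − u'(0)·0 = − 2·v(4/3).
Weak formulation: find u (satisfying any essential BC) such that ∫_0^4/3 u'(x) v'(x) dx = ∫_0^4/3 f v dx − 2·v(4/3) for all v ∈ V (Dirichlet at 0 absorbed into V; Neumann datum at x = 4/3 contributes the boundary term).
Substituting f(x) = 5*sin(3*π*x), the right-hand side is ∫_0^4/3 (5*sin(3*π*x)) v dx − 2·v(4/3).


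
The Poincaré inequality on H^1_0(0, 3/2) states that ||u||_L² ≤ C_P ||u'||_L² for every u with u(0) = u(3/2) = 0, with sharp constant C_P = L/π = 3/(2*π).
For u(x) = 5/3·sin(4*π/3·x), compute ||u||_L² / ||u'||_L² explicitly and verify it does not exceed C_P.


||u||_L² / ||u'||_L² = 3/(4*π) < C_P = 3/(2*π).

u(x) = 5/3·sin(4*π/3·x), so u'(x) = 20*π*cos(4*π*x/3)/9.
Writing u(x) = A·sin(kπx/L) with A = 5/3 and k = 2, use ∫_0^L sin²(kπx/L) dx = L/2 and ∫_0^L cos²(kπx/L) dx = L/2.
u² = 25/9·sin²(4*π/3·x) and (u')² = 400*π^2/81·cos²(4*π/3·x), and each of sin², cos² integrates to L/2 = 3/4 over (0, 3/2).
∫_0^3/2 u² dx = 25/12, so ||u||_L² = 5*sqrt(3)/6.
∫_0^3/2 (u')² dx = 100*π^2/27, so ||u'||_L² = 10*sqrt(3)*π/9.
Ratio ||u||_L² / ||u'||_L² = 3/(4*π).
Sharp Poincaré constant on H^1_0(0, 3/2) is C_P = L/π = 3/(2*π), achieved by sin(2*π/3·x).
This is the k = 2 harmonic; the ratio L/(kπ) is strictly less than C_P = L/π, consistent with the sharp inequality ||u||_L² ≤ C_P ||u'||_L².


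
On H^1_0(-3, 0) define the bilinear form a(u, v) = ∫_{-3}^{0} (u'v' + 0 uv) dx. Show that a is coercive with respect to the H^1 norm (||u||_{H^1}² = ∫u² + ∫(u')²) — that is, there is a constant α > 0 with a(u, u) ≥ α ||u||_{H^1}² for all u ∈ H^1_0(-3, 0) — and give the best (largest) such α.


α = π^2/(9 + π^2)

Coercivity of a(·,·) on H^1_0(-3, 0) means a(u, u) ≥ α ||u||_{H^1}² for every u ∈ H^1_0.
The interval has length L = 3, and Poincaré/coercivity depend only on L. Here a(u, u) = ∫(u')² + (0)·∫u².
Here c = 0, so a(u,u) = ∫(u')² alone. The condition a(u,u) ≥ α||u||_{H^1}² reads (1−α)∫(u')² ≥ (α−c)∫u². Any admissible α is ≤ 1 (rapidly oscillating u have ∫u²/∫(u')² → 0), and α = 1 would force 0 ≥ (1−c)∫u², impossible since c < 1; so 1−α > 0. By the sharp Poincaré inequality on H^1_0 of an interval of length L, ∫(u')² ≥ (π/L)²∫u² with equality for the first sine mode sin(π(x−x₀)/L) (x₀ the left endpoint), so the inequality holds for all u iff (1−α)(π/L)² ≥ α − c, i.e. α ≤ ((π/L)² + c)/((π/L)² + 1) = (1 + c(L/π)²)/(1 + (L/π)²). (Direct route, valid since c ≤ 0: Poincaré gives c∫u² ≥ c(L/π)²∫(u')², so a(u,u) ≥ (1 + c(L/π)²)∫(u')², while ||u||_{H^1}² ≤ (1 + (L/π)²)∫(u')²; dividing yields the same α.) With (π/L)² = π^2/9 and c = 0, the largest admissible constant is α = ((π/L)² + c)/((π/L)² + 1).
Simplifying, α = π^2/(9 + π^2).


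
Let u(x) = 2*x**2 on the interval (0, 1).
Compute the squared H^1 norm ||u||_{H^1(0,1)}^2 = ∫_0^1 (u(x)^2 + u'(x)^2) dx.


||u||_{H^1}^2 = 92/15

The H^1 norm (squared) on an interval (0, L) is
  ||u||_{H^1}^2 = ∫_0^L u(x)^2 dx + ∫_0^L u'(x)^2 dx.
Compute u'(x) = 4*x.
Then u(x)^2 = 4*x**4 and u'(x)^2 = 16*x**2.
Integrate each monomial from 0 to 1 using ∫_0^1 c·x^n dx = c·1^(n+1)/(n+1):
  ∫_0^1 u(x)^2 dx = ∫_0^1 (4*x^4) dx. Term by term:
    ∫_0^1 4*x^4 dx = 4/5.
  ∫_0^1 u'(x)^2 dx = ∫_0^1 (16*x^2) dx. Term by term:
    ∫_0^1 16*x^2 dx = 16/3.
Adding: ||u||_{H^1}^2 = 4/5 + 16/3 = 92/15.


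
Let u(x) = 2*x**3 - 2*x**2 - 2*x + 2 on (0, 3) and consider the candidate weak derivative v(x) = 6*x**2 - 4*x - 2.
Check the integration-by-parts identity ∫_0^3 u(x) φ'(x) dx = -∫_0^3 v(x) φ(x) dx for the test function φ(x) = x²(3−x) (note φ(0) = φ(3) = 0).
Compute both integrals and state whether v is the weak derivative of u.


LHS = -837/10, RHS = -837/10. Yes, v = u' weakly.

u(x) = 2*x**3 - 2*x**2 - 2*x + 2, classical derivative u'(x) = 6*x**2 - 4*x - 2.
φ(x) = x²(3−x), so φ'(x) = 3*x*(2 - x).
Note φ(0) = φ(3) = 0, so the boundary term u·φ vanishes.
LHS = ∫_0^3 u(x) φ'(x) dx = ∫_0^3 (-6*x^5 + 18*x^4 - 6*x^3 - 18*x^2 + 12*x) dx. Term by term:
  ∫_0^3 -6*x^5 dx = -729;  ∫_0^3 18*x^4 dx = 4374/5;  ∫_0^3 -6*x^3 dx = -243/2;
  ∫_0^3 -18*x^2 dx = -162;  ∫_0^3 12*x dx = 54.
Sum: -729 + 4374/5 − 243/2 − 162 + 54 = -837/10.
So LHS = -837/10.
∫_0^3 v(x) φ(x) dx = ∫_0^3 (-6*x^5 + 22*x^4 - 10*x^3 - 6*x^2) dx. Term by term:
  ∫_0^3 -6*x^5 dx = -729;  ∫_0^3 22*x^4 dx = 5346/5;  ∫_0^3 -10*x^3 dx = -405/2;
  ∫_0^3 -6*x^2 dx = -54.
Sum: -729 + 5346/5 − 405/2 − 54 = 837/10.
So RHS = -∫_0^3 v(x) φ(x) dx = -837/10.
LHS = RHS, so the identity holds for this test φ.
Moreover u is smooth here and v(x) = u'(x) = 6*x**2 - 4*x - 2 pointwise, so the identity holds for every test function. Hence v is the weak derivative of u.


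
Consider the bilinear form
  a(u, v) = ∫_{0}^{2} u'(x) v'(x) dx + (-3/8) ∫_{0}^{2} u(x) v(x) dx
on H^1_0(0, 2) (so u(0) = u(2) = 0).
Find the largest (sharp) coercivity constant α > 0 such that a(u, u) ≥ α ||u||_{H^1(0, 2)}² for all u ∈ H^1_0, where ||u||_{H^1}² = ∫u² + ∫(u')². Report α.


α = (-3/2 + π^2)/(4 + π^2)

Coercivity of a(·,·) on H^1_0(0, 2) means a(u, u) ≥ α ||u||_{H^1}² for every u ∈ H^1_0.
The interval has length L = 2, and Poincaré/coercivity depend only on L. Here a(u, u) = ∫(u')² + (-3/8)·∫u².
Here c = -3/8 < 0 with |c| < (π/L)² = π^2/4, so coercivity still holds. The condition a(u,u) ≥ α||u||_{H^1}² reads (1−α)∫(u')² ≥ (α−c)∫u². Any admissible α is ≤ 1 (rapidly oscillating u have ∫u²/∫(u')² → 0), and α = 1 would force 0 ≥ (1−c)∫u², impossible since c < 1; so 1−α > 0. By the sharp Poincaré inequality on H^1_0 of an interval of length L, ∫(u')² ≥ (π/L)²∫u² with equality for the first sine mode sin(π(x−x₀)/L) (x₀ the left endpoint), so the inequality holds for all u iff (1−α)(π/L)² ≥ α − c, i.e. α ≤ ((π/L)² + c)/((π/L)² + 1) = (1 + c(L/π)²)/(1 + (L/π)²). (Direct route, valid since c ≤ 0: Poincaré gives c∫u² ≥ c(L/π)²∫(u')², so a(u,u) ≥ (1 + c(L/π)²)∫(u')², while ||u||_{H^1}² ≤ (1 + (L/π)²)∫(u')²; dividing yields the same α.) With (π/L)² = π^2/4 and c = -3/8, the largest admissible constant is α = ((π/L)² + c)/((π/L)² + 1).
Simplifying, α = (-3/2 + π^2)/(4 + π^2).


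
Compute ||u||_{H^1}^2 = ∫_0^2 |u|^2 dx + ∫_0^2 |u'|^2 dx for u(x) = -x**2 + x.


||u||_{H^1}^2 = 86/15

The H^1 norm (squared) on an interval (0, L) is
  ||u||_{H^1}^2 = ∫_0^L u(x)^2 dx + ∫_0^L u'(x)^2 dx.
Compute u'(x) = 1 - 2*x.
Then u(x)^2 = x**4 - 2*x**3 + x**2 and u'(x)^2 = 4*x**2 - 4*x + 1.
Integrate each monomial from 0 to 2 using ∫_0^2 c·x^n dx = c·2^(n+1)/(n+1):
  ∫_0^2 u(x)^2 dx = ∫_0^2 (x^4 - 2*x^3 + x^2) dx. Term by term:
    ∫_0^2 x^4 dx = 32/5;  ∫_0^2 -2*x^3 dx = -8;  ∫_0^2 x^2 dx = 8/3.
  Sum: 32/5 − 8 + 8/3 = 16/15.
  ∫_0^2 u'(x)^2 dx = ∫_0^2 (4*x^2 - 4*x + 1) dx. Term by term:
    ∫_0^2 4*x^2 dx = 32/3;  ∫_0^2 -4*x dx = -8;  ∫_0^2 1 dx = 2.
  Sum: 32/3 − 8 + 2 = 14/3.
Adding: ||u||_{H^1}^2 = 16/15 + 14/3 = 86/15.


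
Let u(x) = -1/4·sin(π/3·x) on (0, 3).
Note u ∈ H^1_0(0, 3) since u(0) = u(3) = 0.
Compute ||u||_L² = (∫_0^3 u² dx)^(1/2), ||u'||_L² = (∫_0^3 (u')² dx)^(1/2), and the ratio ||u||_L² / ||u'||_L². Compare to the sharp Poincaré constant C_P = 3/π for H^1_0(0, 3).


||u||_L² / ||u'||_L² = 3/π = C_P.

u(x) = -1/4·sin(π/3·x), so u'(x) = -π*cos(π*x/3)/12.
Writing u(x) = A·sin(kπx/L) with A = -1/4 and k = 1, use ∫_0^L sin²(kπx/L) dx = L/2 and ∫_0^L cos²(kπx/L) dx = L/2.
u² = 1/16·sin²(π/3·x) and (u')² = π^2/144·cos²(π/3·x), and each of sin², cos² integrates to L/2 = 3/2 over (0, 3).
∫_0^3 u² dx = 3/32, so ||u||_L² = sqrt(6)/8.
∫_0^3 (u')² dx = π^2/96, so ||u'||_L² = sqrt(6)*π/24.
Ratio ||u||_L² / ||u'||_L² = 3/π.
Sharp Poincaré constant on H^1_0(0, 3) is C_P = L/π = 3/π, achieved by sin(π/3·x).
This is the k = 1 eigenfunction (up to amplitude), so the ratio equals the sharp Poincaré constant exactly.


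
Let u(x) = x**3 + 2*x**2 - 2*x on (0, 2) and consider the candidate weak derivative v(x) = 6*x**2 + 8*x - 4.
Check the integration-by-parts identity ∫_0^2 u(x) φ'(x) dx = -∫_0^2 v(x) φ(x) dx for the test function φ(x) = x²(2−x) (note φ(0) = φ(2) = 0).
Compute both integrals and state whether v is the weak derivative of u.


LHS = -152/15, RHS = -304/15. No, v is not the weak derivative of u.

u(x) = x**3 + 2*x**2 - 2*x, classical derivative u'(x) = 3*x**2 + 4*x - 2.
φ(x) = x²(2−x), so φ'(x) = x*(4 - 3*x).
Note φ(0) = φ(2) = 0, so the boundary term u·φ vanishes.
LHS = ∫_0^2 u(x) φ'(x) dx = ∫_0^2 (-3*x^5 - 2*x^4 + 14*x^3 - 8*x^2) dx. Term by term:
  ∫_0^2 -3*x^5 dx = -32;  ∫_0^2 -2*x^4 dx = -64/5;  ∫_0^2 14*x^3 dx = 56;
  ∫_0^2 -8*x^2 dx = -64/3.
Sum: -32 − 64/5 + 56 − 64/3 = -152/15.
So LHS = -152/15.
∫_0^2 v(x) φ(x) dx = ∫_0^2 (-6*x^5 + 4*x^4 + 20*x^3 - 8*x^2) dx. Term by term:
  ∫_0^2 -6*x^5 dx = -64;  ∫_0^2 4*x^4 dx = 128/5;  ∫_0^2 20*x^3 dx = 80;
  ∫_0^2 -8*x^2 dx = -64/3.
Sum: -64 + 128/5 + 80 − 64/3 = 304/15.
So RHS = -∫_0^2 v(x) φ(x) dx = -304/15.
LHS − RHS = 152/15 ≠ 0, so the identity fails.
(For a valid weak derivative the identity must hold for EVERY test function, in particular this one. The failure shows v is NOT the weak derivative of u.)
Correct weak derivative would be u'(x) = 3*x**2 + 4*x - 2.


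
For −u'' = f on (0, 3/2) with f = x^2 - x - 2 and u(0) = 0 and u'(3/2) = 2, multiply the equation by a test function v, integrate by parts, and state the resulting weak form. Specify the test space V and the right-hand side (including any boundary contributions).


V = {v ∈ H^1(0, 3/2) : v(0) = 0} (test functions vanish at x = 0 where u is specified); weak form: ∫_0^3/2 u'v' dx = ∫_0^3/2 (x^2 - x - 2) v dx + 2·v(3/2) for all v ∈ V.

Multiply both sides by a test function v and integrate from 0 to 3/2:
  ∫_0^3/2 −u''(x) v(x) dx = ∫_0^3/2 f(x) v(x) dx.
Integrate the LHS by parts once:
  ∫_0^3/2 −u'' v dx = −[u'(x) v(x)]_0^3/2 + ∫_0^3/2 u'(x) v'(x) dx.
Thus ∫_0^3/2 u'(x) v'(x) dx = ∫_0^3/2 f(x) v(x) dx + [u'(x) v(x)]_0^3/2.
Choose V so that boundary terms are either known or forced to vanish.
Mixed BC: u(0) = 0 (Dirichlet) and u'(3/2) = 2 (Neumann). Define V = {v ∈ H^1(0, 3/2) : v(0) = 0}. Then [u' v]_0^3/2 = u'(3/2)·v(3/2) − u'(0)·0 = 2·v(3/2).
Weak formulation: find u (satisfying any essential BC) such that ∫_0^3/2 u'(x) v'(x) dx = ∫_0^3/2 f v dx + 2·v(3/2) for all v ∈ V (Dirichlet at 0 absorbed into V; Neumann datum at x = 3/2 contributes the boundary term).
Substituting f(x) = x^2 - x - 2, the right-hand side is ∫_0^3/2 (x^2 - x - 2) v dx + 2·v(3/2).


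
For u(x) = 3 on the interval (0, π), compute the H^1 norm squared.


||u||_{H^1(0,π)}^2 = 9*π

u'(x) = 0.
Expand u² and (u')² and integrate term by term on (0, π), using: for integers n ≥ 1, ∫_0^π sin²(nx) dx = ∫_0^π cos²(nx) dx = π/2; for n ≠ n', ∫_0^π sin(nx)sin(n'x) dx = ∫_0^π cos(nx)cos(n'x) dx = 0; and by product-to-sum, ∫_0^π sin(nx)cos(n'x) dx = ½∫_0^π [sin((n+n')x) + sin((n−n')x)] dx, which is 0 when n+n' is even and 2n/(n²−n'²) when n+n' is odd (it need not vanish on (0, π)). For the constant mode: ∫_0^π 1 dx = π, ∫_0^π cos(nx) dx = 0, ∫_0^π sin(nx) dx = (1−(−1)^n)/n.
  u² squared terms: (3)²·∫1 dx = 9·π = 9*π.
  So ∫_0^π u² dx = 9*π.
  u' ≡ 0, so ∫_0^π (u')² dx = 0.
||u||_{H^1}^2 = (9*π) + (0) = 9*π.


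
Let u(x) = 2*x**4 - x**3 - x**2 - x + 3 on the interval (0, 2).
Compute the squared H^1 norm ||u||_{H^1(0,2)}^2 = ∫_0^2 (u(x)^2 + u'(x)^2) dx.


||u||_{H^1}^2 = 197752/315

The H^1 norm (squared) on an interval (0, L) is
  ||u||_{H^1}^2 = ∫_0^L u(x)^2 dx + ∫_0^L u'(x)^2 dx.
Compute u'(x) = 8*x**3 - 3*x**2 - 2*x - 1.
Then u(x)^2 = 4*x**8 - 4*x**7 - 3*x**6 - 2*x**5 + 15*x**4 - 4*x**3 - 5*x**2 - 6*x + 9 and u'(x)^2 = 64*x**6 - 48*x**5 - 23*x**4 - 4*x**3 + 10*x**2 + 4*x + 1.
Integrate each monomial from 0 to 2 using ∫_0^2 c·x^n dx = c·2^(n+1)/(n+1):
  ∫_0^2 u(x)^2 dx = ∫_0^2 (4*x^8 - 4*x^7 - 3*x^6 - 2*x^5 + 15*x^4 - 4*x^3 - 5*x^2 - 6*x + 9) dx. Term by term:
    ∫_0^2 4*x^8 dx = 2048/9;  ∫_0^2 -4*x^7 dx = -128;  ∫_0^2 -3*x^6 dx = -384/7;
    ∫_0^2 -2*x^5 dx = -64/3;  ∫_0^2 15*x^4 dx = 96;  ∫_0^2 -4*x^3 dx = -16;
    ∫_0^2 -5*x^2 dx = -40/3;  ∫_0^2 -6*x dx = -12;  ∫_0^2 9 dx = 18.
  Sum: 2048/9 − 128 − 384/7 − 64/3 + 96 − 16 − 40/3 − 12 + 18 = 6050/63.
  ∫_0^2 u'(x)^2 dx = ∫_0^2 (64*x^6 - 48*x^5 - 23*x^4 - 4*x^3 + 10*x^2 + 4*x + 1) dx. Term by term:
    ∫_0^2 64*x^6 dx = 8192/7;  ∫_0^2 -48*x^5 dx = -512;  ∫_0^2 -23*x^4 dx = -736/5;
    ∫_0^2 -4*x^3 dx = -16;  ∫_0^2 10*x^2 dx = 80/3;  ∫_0^2 4*x dx = 8;
    ∫_0^2 1 dx = 2.
  Sum: 8192/7 − 512 − 736/5 − 16 + 80/3 + 8 + 2 = 55834/105.
Adding: ||u||_{H^1}^2 = 6050/63 + 55834/105 = 197752/315.


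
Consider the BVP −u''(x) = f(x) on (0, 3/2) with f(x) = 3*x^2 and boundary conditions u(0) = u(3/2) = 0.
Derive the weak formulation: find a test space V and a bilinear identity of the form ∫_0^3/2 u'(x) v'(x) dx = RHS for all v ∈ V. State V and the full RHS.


V = H^1_0(0, 3/2) (so v(0) = v(3/2) = 0); weak form: ∫_0^3/2 u'v' dx = ∫_0^3/2 (3*x^2) v dx for all v ∈ V.

Multiply both sides by a test function v and integrate from 0 to 3/2:
  ∫_0^3/2 −u''(x) v(x) dx = ∫_0^3/2 f(x) v(x) dx.
Integrate the LHS by parts once:
  ∫_0^3/2 −u'' v dx = −[u'(x) v(x)]_0^3/2 + ∫_0^3/2 u'(x) v'(x) dx.
Thus ∫_0^3/2 u'(x) v'(x) dx = ∫_0^3/2 f(x) v(x) dx + [u'(x) v(x)]_0^3/2.
Choose V so that boundary terms are either known or forced to vanish.
u is Dirichlet: u(0) = u(3/2) = 0. Let V = H^1_0(0, 3/2); then v(0) = v(3/2) = 0, and [u' v]_0^3/2 = 0.
Weak formulation: find u (satisfying any essential BC) such that ∫_0^3/2 u'(x) v'(x) dx = ∫_0^3/2 f v dx for all v ∈ V.
Substituting f(x) = 3*x^2, the right-hand side is ∫_0^3/2 (3*x^2) v dx.


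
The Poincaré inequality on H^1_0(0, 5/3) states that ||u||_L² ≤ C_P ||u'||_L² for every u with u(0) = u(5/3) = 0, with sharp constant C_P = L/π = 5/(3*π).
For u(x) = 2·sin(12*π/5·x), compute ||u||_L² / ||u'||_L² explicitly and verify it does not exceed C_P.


||u||_L² / ||u'||_L² = 5/(12*π) < C_P = 5/(3*π).

u(x) = 2·sin(12*π/5·x), so u'(x) = 24*π*cos(12*π*x/5)/5.
Writing u(x) = A·sin(kπx/L) with A = 2 and k = 4, use ∫_0^L sin²(kπx/L) dx = L/2 and ∫_0^L cos²(kπx/L) dx = L/2.
u² = 4·sin²(12*π/5·x) and (u')² = 576*π^2/25·cos²(12*π/5·x), and each of sin², cos² integrates to L/2 = 5/6 over (0, 5/3).
∫_0^5/3 u² dx = 10/3, so ||u||_L² = sqrt(30)/3.
∫_0^5/3 (u')² dx = 96*π^2/5, so ||u'||_L² = 4*sqrt(30)*π/5.
Ratio ||u||_L² / ||u'||_L² = 5/(12*π).
Sharp Poincaré constant on H^1_0(0, 5/3) is C_P = L/π = 5/(3*π), achieved by sin(3*π/5·x).
This is the k = 4 harmonic; the ratio L/(kπ) is strictly less than C_P = L/π, consistent with the sharp inequality ||u||_L² ≤ C_P ||u'||_L².


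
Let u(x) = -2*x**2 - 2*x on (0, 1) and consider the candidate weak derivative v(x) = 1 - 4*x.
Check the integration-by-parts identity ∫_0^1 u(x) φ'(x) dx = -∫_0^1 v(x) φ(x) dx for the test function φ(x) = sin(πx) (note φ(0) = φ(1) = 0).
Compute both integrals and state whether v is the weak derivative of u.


LHS = 8/π, RHS = 2/π. No, v is not the weak derivative of u.

u(x) = -2*x**2 - 2*x, classical derivative u'(x) = -4*x - 2.
φ(x) = sin(πx), so φ'(x) = π*cos(π*x).
Note φ(0) = φ(1) = 0, so the boundary term u·φ vanishes.
LHS = ∫_0^1 u(x) φ'(x) dx = ∫_0^1 (-2*π*x^2*cos(π*x) - 2*π*x*cos(π*x)) dx. Term by term:
  ∫_0^1 -2*π*x*cos(π*x) dx = 4/π;  ∫_0^1 -2*π*x^2*cos(π*x) dx = 4/π.
Sum: 4/π + 4/π = 8/π.
So LHS = 8/π.
∫_0^1 v(x) φ(x) dx = ∫_0^1 (-4*x*sin(π*x) + sin(π*x)) dx. Term by term:
  ∫_0^1 -4*x*sin(π*x) dx = -4/π;  ∫_0^1 sin(π*x) dx = 2/π.
Sum: -4/π + 2/π = -2/π.
So RHS = -∫_0^1 v(x) φ(x) dx = 2/π.
LHS − RHS = 6/π ≠ 0, so the identity fails.
(For a valid weak derivative the identity must hold for EVERY test function, in particular this one. The failure shows v is NOT the weak derivative of u.)
Correct weak derivative would be u'(x) = -4*x - 2.


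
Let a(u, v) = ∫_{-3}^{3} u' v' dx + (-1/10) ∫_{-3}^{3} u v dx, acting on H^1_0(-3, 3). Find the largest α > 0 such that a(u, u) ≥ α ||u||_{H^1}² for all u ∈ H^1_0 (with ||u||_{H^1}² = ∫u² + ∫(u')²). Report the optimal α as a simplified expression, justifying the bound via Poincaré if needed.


α = (-18/5 + π^2)/(π^2 + 36)

Coercivity of a(·,·) on H^1_0(-3, 3) means a(u, u) ≥ α ||u||_{H^1}² for every u ∈ H^1_0.
The interval has length L = 6, and Poincaré/coercivity depend only on L. Here a(u, u) = ∫(u')² + (-1/10)·∫u².
Here c = -1/10 < 0 with |c| < (π/L)² = π^2/36, so coercivity still holds. The condition a(u,u) ≥ α||u||_{H^1}² reads (1−α)∫(u')² ≥ (α−c)∫u². Any admissible α is ≤ 1 (rapidly oscillating u have ∫u²/∫(u')² → 0), and α = 1 would force 0 ≥ (1−c)∫u², impossible since c < 1; so 1−α > 0. By the sharp Poincaré inequality on H^1_0 of an interval of length L, ∫(u')² ≥ (π/L)²∫u² with equality for the first sine mode sin(π(x−x₀)/L) (x₀ the left endpoint), so the inequality holds for all u iff (1−α)(π/L)² ≥ α − c, i.e. α ≤ ((π/L)² + c)/((π/L)² + 1) = (1 + c(L/π)²)/(1 + (L/π)²). (Direct route, valid since c ≤ 0: Poincaré gives c∫u² ≥ c(L/π)²∫(u')², so a(u,u) ≥ (1 + c(L/π)²)∫(u')², while ||u||_{H^1}² ≤ (1 + (L/π)²)∫(u')²; dividing yields the same α.) With (π/L)² = π^2/36 and c = -1/10, the largest admissible constant is α = ((π/L)² + c)/((π/L)² + 1).
Simplifying, α = (-18/5 + π^2)/(π^2 + 36).


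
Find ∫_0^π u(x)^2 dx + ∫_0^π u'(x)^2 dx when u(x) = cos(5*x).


||u||_{H^1(0,π)}^2 = 13*π

u'(x) = -5*sin(5*x).
Expand u² and (u')² and integrate term by term on (0, π), using: for integers n ≥ 1, ∫_0^π sin²(nx) dx = ∫_0^π cos²(nx) dx = π/2; for n ≠ n', ∫_0^π sin(nx)sin(n'x) dx = ∫_0^π cos(nx)cos(n'x) dx = 0; and by product-to-sum, ∫_0^π sin(nx)cos(n'x) dx = ½∫_0^π [sin((n+n')x) + sin((n−n')x)] dx, which is 0 when n+n' is even and 2n/(n²−n'²) when n+n' is odd (it need not vanish on (0, π)).
  u² squared terms: (1)²·∫cos(5x)² dx = 1·π/2 = π/2.
  So ∫_0^π u² dx = π/2.
  (u')² squared terms: (-5)²·∫sin(5x)² dx = 25·π/2 = 25*π/2.
  So ∫_0^π (u')² dx = 25*π/2.
||u||_{H^1}^2 = (π/2) + (25*π/2) = 13*π.


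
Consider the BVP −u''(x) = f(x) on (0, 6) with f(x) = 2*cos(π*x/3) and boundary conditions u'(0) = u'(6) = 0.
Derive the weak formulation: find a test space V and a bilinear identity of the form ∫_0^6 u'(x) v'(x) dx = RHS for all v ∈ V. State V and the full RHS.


V = H^1(0, 6) (no boundary constraint on v; u is determined up to an additive constant); weak form: ∫_0^6 u'v' dx = ∫_0^6 (2*cos(π*x/3)) v dx for all v ∈ V.

Multiply both sides by a test function v and integrate from 0 to 6:
  ∫_0^6 −u''(x) v(x) dx = ∫_0^6 f(x) v(x) dx.
Integrate the LHS by parts once:
  ∫_0^6 −u'' v dx = −[u'(x) v(x)]_0^6 + ∫_0^6 u'(x) v'(x) dx.
Thus ∫_0^6 u'(x) v'(x) dx = ∫_0^6 f(x) v(x) dx + [u'(x) v(x)]_0^6.
Choose V so that boundary terms are either known or forced to vanish.
u has homogeneous Neumann: u'(0) = u'(6) = 0. So [u' v]_0^6 = 0·v(6) − 0·v(0) = 0 for any v; take V = H^1(0, 6).
Weak formulation: find u (satisfying any essential BC) such that ∫_0^6 u'(x) v'(x) dx = ∫_0^6 f v dx for all v ∈ V (homogeneous Neumann, so boundary terms vanish).
Substituting f(x) = 2*cos(π*x/3), the right-hand side is ∫_0^6 (2*cos(π*x/3)) v dx.
Compatibility check (pure Neumann): taking v ≡ 1 ∈ V gives 0 = ∫_0^6 f dx + (0) − (0), i.e. ∫_0^6 f dx must equal u'(0) − u'(6) = 0. Indeed ∫_0^6 (2*cos(π*x/3)) dx = 0, so the data are compatible. The solution is then unique only up to an additive constant (fix it e.g. by requiring ∫_0^6 u dx = 0).


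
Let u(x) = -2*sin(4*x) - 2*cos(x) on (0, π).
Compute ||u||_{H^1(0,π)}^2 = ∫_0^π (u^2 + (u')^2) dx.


||u||_{H^1(0,π)}^2 = 128/15 + 38*π

u'(x) = 2*sin(x) - 8*cos(4*x).
Expand u² and (u')² and integrate term by term on (0, π), using: for integers n ≥ 1, ∫_0^π sin²(nx) dx = ∫_0^π cos²(nx) dx = π/2; for n ≠ n', ∫_0^π sin(nx)sin(n'x) dx = ∫_0^π cos(nx)cos(n'x) dx = 0; and by product-to-sum, ∫_0^π sin(nx)cos(n'x) dx = ½∫_0^π [sin((n+n')x) + sin((n−n')x)] dx, which is 0 when n+n' is even and 2n/(n²−n'²) when n+n' is odd (it need not vanish on (0, π)).
  u² squared terms: (-2)²·∫cos(x)² dx = 4·π/2 = 2*π;  (-2)²·∫sin(4x)² dx = 4·π/2 = 2*π.
  u² cross terms: 2·(-2)·(-2)·∫cos(x)·sin(4x) dx = 8·(8/15) = 64/15.
  So ∫_0^π u² dx = 2*π + 2*π + 64/15 = 64/15 + 4*π.
  (u')² squared terms: (-8)²·∫cos(4x)² dx = 64·π/2 = 32*π;  (2)²·∫sin(x)² dx = 4·π/2 = 2*π.
  (u')² cross terms: 2·(-8)·(2)·∫cos(4x)·sin(x) dx = -32·(-2/15) = 64/15.
  So ∫_0^π (u')² dx = 32*π + 2*π + 64/15 = 64/15 + 34*π.
||u||_{H^1}^2 = (64/15 + 4*π) + (64/15 + 34*π) = 128/15 + 38*π.


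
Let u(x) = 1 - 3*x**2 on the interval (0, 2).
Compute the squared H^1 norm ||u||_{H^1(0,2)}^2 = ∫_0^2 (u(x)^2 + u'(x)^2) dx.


||u||_{H^1}^2 = 698/5

The H^1 norm (squared) on an interval (0, L) is
  ||u||_{H^1}^2 = ∫_0^L u(x)^2 dx + ∫_0^L u'(x)^2 dx.
Compute u'(x) = -6*x.
Then u(x)^2 = 9*x**4 - 6*x**2 + 1 and u'(x)^2 = 36*x**2.
Integrate each monomial from 0 to 2 using ∫_0^2 c·x^n dx = c·2^(n+1)/(n+1):
  ∫_0^2 u(x)^2 dx = ∫_0^2 (9*x^4 - 6*x^2 + 1) dx. Term by term:
    ∫_0^2 9*x^4 dx = 288/5;  ∫_0^2 -6*x^2 dx = -16;  ∫_0^2 1 dx = 2.
  Sum: 288/5 − 16 + 2 = 218/5.
  ∫_0^2 u'(x)^2 dx = ∫_0^2 (36*x^2) dx. Term by term:
    ∫_0^2 36*x^2 dx = 96.
Adding: ||u||_{H^1}^2 = 218/5 + 96 = 698/5.


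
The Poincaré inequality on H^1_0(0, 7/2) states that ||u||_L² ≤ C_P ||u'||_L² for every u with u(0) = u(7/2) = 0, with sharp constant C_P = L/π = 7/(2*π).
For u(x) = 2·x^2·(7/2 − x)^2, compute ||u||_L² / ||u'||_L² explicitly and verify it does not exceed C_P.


||u||_L² / ||u'||_L² = 7*sqrt(3)/12 < C_P = 7/(2*π).

u(x) = 2·x^2·(7/2 − x)^2, so u'(x) = x*(2*x - 7)*(4*x - 7).
u(x) = 2·x^2·(7/2 − x)^2 vanishes at x = 0 and x = 7/2, so u ∈ H^1_0(0, 7/2). Differentiate via the product rule and integrate the resulting polynomials term by term.
  ∫_0^7/2 u² dx = ∫_0^7/2 (4*x^8 - 56*x^7 + 294*x^6 - 686*x^5 + 2401*x^4/4) dx. Term by term:
    ∫_0^7/2 4*x^8 dx = 40353607/1152;  ∫_0^7/2 -56*x^7 dx = -40353607/256;  ∫_0^7/2 294*x^6 dx = 17294403/64;
    ∫_0^7/2 -686*x^5 dx = -40353607/192;  ∫_0^7/2 2401*x^4/4 dx = 40353607/640.
  Sum: 40353607/1152 − 40353607/256 + 17294403/64 − 40353607/192 + 40353607/640 = 5764801/11520.
  ∫_0^7/2 (u')² dx = ∫_0^7/2 (64*x^6 - 672*x^5 + 2548*x^4 - 4116*x^3 + 2401*x^2) dx. Term by term:
    ∫_0^7/2 64*x^6 dx = 117649/2;  ∫_0^7/2 -672*x^5 dx = -823543/4;  ∫_0^7/2 2548*x^4 dx = 10706059/40;
    ∫_0^7/2 -4116*x^3 dx = -2470629/16;  ∫_0^7/2 2401*x^2 dx = 823543/24.
  Sum: 117649/2 − 823543/4 + 10706059/40 − 2470629/16 + 823543/24 = 117649/240.
∫_0^7/2 u² dx = 5764801/11520, so ||u||_L² = 2401*sqrt(5)/240.
∫_0^7/2 (u')² dx = 117649/240, so ||u'||_L² = 343*sqrt(15)/60.
Ratio ||u||_L² / ||u'||_L² = 7*sqrt(3)/12.
Sharp Poincaré constant on H^1_0(0, 7/2) is C_P = L/π = 7/(2*π), achieved by sin(2*π/7·x).
A polynomial bump cannot attain the sharp Poincaré constant (only the first sine eigenfunction does), so the ratio is strictly less than C_P, consistent with ||u||_L² ≤ C_P ||u'||_L².


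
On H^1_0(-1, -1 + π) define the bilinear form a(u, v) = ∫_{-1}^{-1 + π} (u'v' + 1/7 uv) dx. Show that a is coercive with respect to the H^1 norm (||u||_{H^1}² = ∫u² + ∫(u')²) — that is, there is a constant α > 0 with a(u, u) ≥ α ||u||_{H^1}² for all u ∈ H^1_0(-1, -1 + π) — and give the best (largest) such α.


α = 4/7

Coercivity of a(·,·) on H^1_0(-1, -1 + π) means a(u, u) ≥ α ||u||_{H^1}² for every u ∈ H^1_0.
The interval has length L = π, and Poincaré/coercivity depend only on L. Here a(u, u) = ∫(u')² + (1/7)·∫u².
Here 0 < c = 1/7 < 1. The condition a(u,u) ≥ α||u||_{H^1}² reads (1−α)∫(u')² ≥ (α−c)∫u². Any admissible α is ≤ 1 (rapidly oscillating u have ∫u²/∫(u')² → 0), and α = 1 would force 0 ≥ (1−c)∫u², impossible since c < 1; so 1−α > 0. By the sharp Poincaré inequality on H^1_0 of an interval of length L, ∫(u')² ≥ (π/L)²∫u² with equality for the first sine mode sin(π(x−x₀)/L) (x₀ the left endpoint), so the inequality holds for all u iff (1−α)(π/L)² ≥ α − c, i.e. α ≤ ((π/L)² + c)/((π/L)² + 1) = (1 + c(L/π)²)/(1 + (L/π)²). With (π/L)² = 1 and c = 1/7, the largest admissible constant is α = ((π/L)² + c)/((π/L)² + 1).
Simplifying, α = 4/7.


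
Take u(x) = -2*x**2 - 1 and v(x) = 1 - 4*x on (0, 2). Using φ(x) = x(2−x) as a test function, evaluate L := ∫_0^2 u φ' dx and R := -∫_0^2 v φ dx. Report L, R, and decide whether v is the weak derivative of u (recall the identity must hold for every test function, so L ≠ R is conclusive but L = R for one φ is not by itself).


LHS = 16/3, RHS = 4. No, v is not the weak derivative of u.

u(x) = -2*x**2 - 1, classical derivative u'(x) = -4*x.
φ(x) = x(2−x), so φ'(x) = 2 - 2*x.
Note φ(0) = φ(2) = 0, so the boundary term u·φ vanishes.
LHS = ∫_0^2 u(x) φ'(x) dx = ∫_0^2 (4*x^3 - 4*x^2 + 2*x - 2) dx. Term by term:
  ∫_0^2 4*x^3 dx = 16;  ∫_0^2 -4*x^2 dx = -32/3;  ∫_0^2 2*x dx = 4;
  ∫_0^2 -2 dx = -4.
Sum: 16 − 32/3 + 4 − 4 = 16/3.
So LHS = 16/3.
∫_0^2 v(x) φ(x) dx = ∫_0^2 (4*x^3 - 9*x^2 + 2*x) dx. Term by term:
  ∫_0^2 4*x^3 dx = 16;  ∫_0^2 -9*x^2 dx = -24;  ∫_0^2 2*x dx = 4.
Sum: 16 − 24 + 4 = -4.
So RHS = -∫_0^2 v(x) φ(x) dx = 4.
LHS − RHS = 4/3 ≠ 0, so the identity fails.
(For a valid weak derivative the identity must hold for EVERY test function, in particular this one. The failure shows v is NOT the weak derivative of u.)
Correct weak derivative would be u'(x) = -4*x.


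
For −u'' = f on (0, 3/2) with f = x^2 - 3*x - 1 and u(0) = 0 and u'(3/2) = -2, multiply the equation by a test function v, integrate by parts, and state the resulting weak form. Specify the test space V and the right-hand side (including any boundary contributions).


V = {v ∈ H^1(0, 3/2) : v(0) = 0} (test functions vanish at x = 0 where u is specified); weak form: ∫_0^3/2 u'v' dx = ∫_0^3/2 (x^2 - 3*x - 1) v dx − 2·v(3/2) for all v ∈ V.

Multiply both sides by a test function v and integrate from 0 to 3/2:
  ∫_0^3/2 −u''(x) v(x) dx = ∫_0^3/2 f(x) v(x) dx.
Integrate the LHS by parts once:
  ∫_0^3/2 −u'' v dx = −[u'(x) v(x)]_0^3/2 + ∫_0^3/2 u'(x) v'(x) dx.
Thus ∫_0^3/2 u'(x) v'(x) dx = ∫_0^3/2 f(x) v(x) dx + [u'(x) v(x)]_0^3/2.
Choose V so that boundary terms are either known or forced to vanish.
Mixed BC: u(0) = 0 (Dirichlet) and u'(3/2) = -2 (Neumann). Define V = {v ∈ H^1(0, 3/2) : v(0) = 0}. Then [u' v]_0^3/2 = u'(3/2)·v(3/2) − u'(0)·0 = − 2·v(3/2).
Weak formulation: find u (satisfying any essential BC) such that ∫_0^3/2 u'(x) v'(x) dx = ∫_0^3/2 f v dx − 2·v(3/2) for all v ∈ V (Dirichlet at 0 absorbed into V; Neumann datum at x = 3/2 contributes the boundary term).
Substituting f(x) = x^2 - 3*x - 1, the right-hand side is ∫_0^3/2 (x^2 - 3*x - 1) v dx − 2·v(3/2).


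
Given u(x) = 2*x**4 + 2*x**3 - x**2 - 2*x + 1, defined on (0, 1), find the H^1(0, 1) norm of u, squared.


||u||_{H^1}^2 = 4343/315

The H^1 norm (squared) on an interval (0, L) is
  ||u||_{H^1}^2 = ∫_0^L u(x)^2 dx + ∫_0^L u'(x)^2 dx.
Compute u'(x) = 8*x**3 + 6*x**2 - 2*x - 2.
Then u(x)^2 = 4*x**8 + 8*x**7 - 12*x**5 - 3*x**4 + 8*x**3 + 2*x**2 - 4*x + 1 and u'(x)^2 = 64*x**6 + 96*x**5 + 4*x**4 - 56*x**3 - 20*x**2 + 8*x + 4.
Integrate each monomial from 0 to 1 using ∫_0^1 c·x^n dx = c·1^(n+1)/(n+1):
  ∫_0^1 u(x)^2 dx = ∫_0^1 (4*x^8 + 8*x^7 - 12*x^5 - 3*x^4 + 8*x^3 + 2*x^2 - 4*x + 1) dx. Term by term:
    ∫_0^1 4*x^8 dx = 4/9;  ∫_0^1 8*x^7 dx = 1;  ∫_0^1 -12*x^5 dx = -2;
    ∫_0^1 -3*x^4 dx = -3/5;  ∫_0^1 8*x^3 dx = 2;  ∫_0^1 2*x^2 dx = 2/3;
    ∫_0^1 -4*x dx = -2;  ∫_0^1 1 dx = 1.
  Sum: 4/9 + 1 − 2 − 3/5 + 2 + 2/3 − 2 + 1 = 23/45.
  ∫_0^1 u'(x)^2 dx = ∫_0^1 (64*x^6 + 96*x^5 + 4*x^4 - 56*x^3 - 20*x^2 + 8*x + 4) dx. Term by term:
    ∫_0^1 64*x^6 dx = 64/7;  ∫_0^1 96*x^5 dx = 16;  ∫_0^1 4*x^4 dx = 4/5;
    ∫_0^1 -56*x^3 dx = -14;  ∫_0^1 -20*x^2 dx = -20/3;  ∫_0^1 8*x dx = 4;
    ∫_0^1 4 dx = 4.
  Sum: 64/7 + 16 + 4/5 − 14 − 20/3 + 4 + 4 = 1394/105.
Adding: ||u||_{H^1}^2 = 23/45 + 1394/105 = 4343/315.


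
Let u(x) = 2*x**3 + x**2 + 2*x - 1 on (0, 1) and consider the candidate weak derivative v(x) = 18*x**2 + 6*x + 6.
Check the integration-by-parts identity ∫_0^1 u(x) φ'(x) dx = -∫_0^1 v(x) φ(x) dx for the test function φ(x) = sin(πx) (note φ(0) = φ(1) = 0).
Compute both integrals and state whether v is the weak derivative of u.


LHS = -12/π + 24/π^3, RHS = -36/π + 72/π^3. No, v is not the weak derivative of u.

u(x) = 2*x**3 + x**2 + 2*x - 1, classical derivative u'(x) = 6*x**2 + 2*x + 2.
φ(x) = sin(πx), so φ'(x) = π*cos(π*x).
Note φ(0) = φ(1) = 0, so the boundary term u·φ vanishes.
LHS = ∫_0^1 u(x) φ'(x) dx = ∫_0^1 (2*π*x^3*cos(π*x) + π*x^2*cos(π*x) + 2*π*x*cos(π*x) - π*cos(π*x)) dx. Term by term:
  ∫_0^1 -π*cos(π*x) dx = 0;  ∫_0^1 π*x^2*cos(π*x) dx = -2/π;  ∫_0^1 2*π*x*cos(π*x) dx = -4/π;
  ∫_0^1 2*π*x^3*cos(π*x) dx = -6/π + 24/π^3.
Sum: 0 − 2/π − 4/π + -6/π + 24/π^3 = -12/π + 24/π^3.
So LHS = -12/π + 24/π^3.
∫_0^1 v(x) φ(x) dx = ∫_0^1 (18*x^2*sin(π*x) + 6*x*sin(π*x) + 6*sin(π*x)) dx. Term by term:
  ∫_0^1 6*sin(π*x) dx = 12/π;  ∫_0^1 6*x*sin(π*x) dx = 6/π;  ∫_0^1 18*x^2*sin(π*x) dx = -72/π^3 + 18/π.
Sum: 12/π + 6/π + -72/π^3 + 18/π = -72/π^3 + 36/π.
So RHS = -∫_0^1 v(x) φ(x) dx = -36/π + 72/π^3.
LHS − RHS = -48/π^3 + 24/π ≠ 0, so the identity fails.
(For a valid weak derivative the identity must hold for EVERY test function, in particular this one. The failure shows v is NOT the weak derivative of u.)
Correct weak derivative would be u'(x) = 6*x**2 + 2*x + 2.
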